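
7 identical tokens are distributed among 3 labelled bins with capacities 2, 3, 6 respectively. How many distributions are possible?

11

By stars and bars, unrestricted non-negative solutions to x_1+…+x_3 = 7 number C(7+2,2) = 36.
Subtract solutions that violate a single cap (substitute x_i' = x_i − (cap_i+1)): x_1 ≥ 3 gives C(6,2) = 15; x_2 ≥ 4 gives C(5,2) = 10; x_3 ≥ 7 gives C(2,2) = 1. Together 26.
Add back pairs where two caps are both exceeded: 1 + 0 + 0 = 1.
By inclusion–exclusion the count is 36 − 26 + 1 = 11.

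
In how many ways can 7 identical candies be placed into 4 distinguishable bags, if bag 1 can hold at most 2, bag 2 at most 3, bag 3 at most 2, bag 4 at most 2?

Without the upper bounds there are C(10,3) = 120 ways to split 7 among 4 bags.
Subtract solutions that violate a single cap (substitute x_i' = x_i − (cap_i+1)): x_1 ≥ 3 gives C(7,3) = 35; x_2 ≥ 4 gives C(6,3) = 20; x_3 ≥ 3 gives C(7,3) = 35; x_4 ≥ 3 gives C(7,3) = 35. Together 125.
Add back pairs where two caps are both exceeded: 1 + 4 + 4 + 1 + 1 + 4 = 15.
By inclusion–exclusion the count is 120 − 125 + 15 = 10.

10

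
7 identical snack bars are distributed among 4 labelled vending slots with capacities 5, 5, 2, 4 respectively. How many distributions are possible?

67

By stars and bars, unrestricted non-negative solutions to x_1+…+x_4 = 7 number C(7+3,3) = 120.
Subtract solutions that violate a single cap (substitute x_i' = x_i − (cap_i+1)): x_1 ≥ 6 gives C(4,3) = 4; x_2 ≥ 6 gives C(4,3) = 4; x_3 ≥ 3 gives C(7,3) = 35; x_4 ≥ 5 gives C(5,3) = 10. Together 53.
No two caps can be exceeded simultaneously, so the pair terms are all 0.
By inclusion–exclusion the count is 120 − 53 + 0 = 67.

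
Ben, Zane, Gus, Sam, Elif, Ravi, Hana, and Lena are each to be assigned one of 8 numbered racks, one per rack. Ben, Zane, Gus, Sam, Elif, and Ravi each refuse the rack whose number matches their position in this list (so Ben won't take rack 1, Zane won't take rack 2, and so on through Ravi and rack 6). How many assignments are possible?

Let Aᵢ (for 1 ≤ i ≤ 6) be the placements that put person i in their forbidden rack. Any j of these fix j positions, leaving (8−j)! ways to fill the rest, and there are C(6,j) ways to pick which j.
By inclusion–exclusion, the number of valid placements is Σ_{j=0}^{6} (−1)^j C(6,j)·(8−j)!.
Computing: 40320 − 30240 + 10800 − 2400 + 360 − 36 + 2 = 18806.

18806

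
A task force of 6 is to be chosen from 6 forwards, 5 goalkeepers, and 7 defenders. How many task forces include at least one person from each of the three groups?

With no constraint there are C(18,6) = 18564 possible selections.
Subtract selections that omit an entire group: no forwards → C(12,6) = 924; no goalkeepers → C(13,6) = 1716; no defenders → C(11,6) = 462.
Add back selections omitting two groups (i.e. drawn from a single group): C(6,6) + C(5,6) + C(7,6) = 8.
By inclusion–exclusion: 18564 − 3102 + 8 = 15470.

15470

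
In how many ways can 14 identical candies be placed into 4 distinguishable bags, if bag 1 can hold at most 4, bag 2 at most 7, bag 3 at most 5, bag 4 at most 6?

Ignoring the caps, the number of non-negative solutions to x_1+…+x_4 = 14 is C(17,3) = 680.
Subtract solutions that violate a single cap (substitute x_i' = x_i − (cap_i+1)): x_1 ≥ 5 gives C(12,3) = 220; x_2 ≥ 8 gives C(9,3) = 84; x_3 ≥ 6 gives C(11,3) = 165; x_4 ≥ 7 gives C(10,3) = 120. Together 589.
Add back pairs where two caps are both exceeded: 4 + 20 + 10 + 1 + 0 + 4 = 39.
By inclusion–exclusion the count is 680 − 589 + 39 = 130.

130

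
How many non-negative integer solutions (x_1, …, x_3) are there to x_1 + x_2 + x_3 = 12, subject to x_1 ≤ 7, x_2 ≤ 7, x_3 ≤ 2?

Without the upper bounds there are C(14,2) = 91 ways to split 12 among 3 variables.
Subtract solutions that violate a single cap (substitute x_i' = x_i − (cap_i+1)): x_1 ≥ 8 gives C(6,2) = 15; x_2 ≥ 8 gives C(6,2) = 15; x_3 ≥ 3 gives C(11,2) = 55. Together 85.
Add back pairs where two caps are both exceeded: 0 + 3 + 3 = 6.
By inclusion–exclusion the count is 91 − 85 + 6 = 12.

12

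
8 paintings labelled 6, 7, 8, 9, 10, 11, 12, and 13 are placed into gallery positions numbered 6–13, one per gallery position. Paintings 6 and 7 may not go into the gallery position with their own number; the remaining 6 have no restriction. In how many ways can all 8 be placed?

Let Aᵢ (for i ∈ {6, 7}) be the placements that put painting i in its forbidden gallery position. Any j of these fix j positions, leaving (8−j)! ways to fill the rest, and there are C(2,j) ways to pick which j.
By inclusion–exclusion, the number of valid placements is Σ_{j=0}^{2} (−1)^j C(2,j)·(8−j)!.
Computing: 40320 − 10080 + 720 = 30960.

30960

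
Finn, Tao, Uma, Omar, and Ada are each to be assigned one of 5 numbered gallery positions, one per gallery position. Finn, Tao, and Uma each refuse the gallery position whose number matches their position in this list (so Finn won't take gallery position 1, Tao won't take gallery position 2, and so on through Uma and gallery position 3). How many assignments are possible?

Let Aᵢ (for i ∈ {1, 2, 3}) be the placements that put person i in their forbidden gallery position. Any j of these fix j positions, leaving (5−j)! ways to fill the rest, and there are C(3,j) ways to pick which j.
By inclusion–exclusion, the number of valid placements is Σ_{j=0}^{3} (−1)^j C(3,j)·(5−j)!.
Computing: 120 − 72 + 18 − 2 = 64.

64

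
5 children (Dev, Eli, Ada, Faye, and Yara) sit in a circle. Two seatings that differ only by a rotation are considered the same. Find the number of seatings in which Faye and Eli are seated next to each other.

12

Treat {Faye, Eli} as one unit (2 internal orders) and seat the resulting 4 units around the table: (3)! circular arrangements.
So 2 × (3)! = 2 × 6 = 12.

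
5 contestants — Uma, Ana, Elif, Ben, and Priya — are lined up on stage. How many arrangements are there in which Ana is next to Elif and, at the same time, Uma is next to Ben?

Treat {Ana,Elif} as one block (2 orders) and {Uma,Ben} as another (2 orders).
That leaves 3 units to arrange: 2 × 2 × 3! = 4 × 6 = 24.

24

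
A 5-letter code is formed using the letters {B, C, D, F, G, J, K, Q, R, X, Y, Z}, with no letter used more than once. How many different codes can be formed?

Choose and order 5 of the 12 symbols: the first letter has 12 options, the next 11, and so on down to 8.
That product is 12 × 11 × 10 × 9 × 8 = 95040.

95040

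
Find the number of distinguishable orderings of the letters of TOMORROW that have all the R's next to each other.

840

Treat the 2 copies of R as a single block. The multiset to arrange is then {RR, M, O, O, O, T, W}, 7 items in all.
That gives (7)!/(3!) = 840 arrangements.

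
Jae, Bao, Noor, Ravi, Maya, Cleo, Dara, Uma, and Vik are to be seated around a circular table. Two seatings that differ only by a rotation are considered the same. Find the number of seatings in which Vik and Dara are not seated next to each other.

Without the restriction there are (8)! = 40320 seatings.
Seatings with Vik beside Dara: treat them as a block with 2 internal orders, giving 2 × (7)! = 10080.
Subtracting, 40320 − 10080 = 30240.

30240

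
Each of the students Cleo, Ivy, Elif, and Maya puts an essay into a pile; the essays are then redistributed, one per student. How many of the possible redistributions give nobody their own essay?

9

Let Aᵢ be the assignments in which student i gets their own essay. We want the size of the complement of A₁∪…∪A_4.
By inclusion–exclusion this is Σ_{j=0}^{4} (−1)^j C(4,j)·(4−j)!.
Computing: 24 − 24 + 12 − 4 + 1 = 9.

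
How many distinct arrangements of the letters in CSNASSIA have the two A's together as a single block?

Treat the 2 copies of A as a single block. The multiset to arrange is then {AA, C, I, N, S, S, S}, 7 items in all.
That gives (7)!/(3!) = 840 arrangements.

840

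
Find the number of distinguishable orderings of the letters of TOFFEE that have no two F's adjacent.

120

Total arrangements of TOFFEE: 6!/(2!·2!) = 180.
If the two F's are adjacent, glue them into one block, leaving 5 items to arrange: (5)!/(2!) = 60 ways.
Subtracting, 180 − 60 = 120 arrangements keep the F's apart.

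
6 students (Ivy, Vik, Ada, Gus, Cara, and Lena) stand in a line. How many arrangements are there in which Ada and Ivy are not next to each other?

480

Of the 6! = 720 arrangements, those with Ada and Ivy adjacent number 2 × 5! = 240 (treat the pair as a block with 2 internal orders).
So 720 − 240 = 480 arrangements keep them apart.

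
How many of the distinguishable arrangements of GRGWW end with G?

With the last slot taken by G, it remains to arrange the other 4 letters (RGWW).
Those 4 letters have W appearing twice, giving (4)!/(2!) = 12.

12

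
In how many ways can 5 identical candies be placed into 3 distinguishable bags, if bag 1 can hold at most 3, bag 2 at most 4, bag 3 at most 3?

Ignoring the caps, the number of non-negative solutions to x_1+…+x_3 = 5 is C(7,2) = 21.
Subtract solutions that violate a single cap (substitute x_i' = x_i − (cap_i+1)): x_1 ≥ 4 gives C(3,2) = 3; x_2 ≥ 5 gives C(2,2) = 1; x_3 ≥ 4 gives C(3,2) = 3. Together 7.
No two caps can be exceeded simultaneously, so the pair terms are all 0.
By inclusion–exclusion the count is 21 − 7 + 0 = 14.

14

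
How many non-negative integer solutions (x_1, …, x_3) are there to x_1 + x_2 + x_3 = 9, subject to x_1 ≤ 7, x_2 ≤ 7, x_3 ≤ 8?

48

Ignoring the caps, the number of non-negative solutions to x_1+…+x_3 = 9 is C(11,2) = 55.
Subtract solutions that violate a single cap (substitute x_i' = x_i − (cap_i+1)): x_1 ≥ 8 gives C(3,2) = 3; x_2 ≥ 8 gives C(3,2) = 3; x_3 ≥ 9 gives C(2,2) = 1. Together 7.
No two caps can be exceeded simultaneously, so the pair terms are all 0.
By inclusion–exclusion the count is 55 − 7 + 0 = 48.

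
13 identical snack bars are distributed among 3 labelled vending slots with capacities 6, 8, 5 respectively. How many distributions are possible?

By stars and bars, unrestricted non-negative solutions to x_1+…+x_3 = 13 number C(13+2,2) = 105.
Subtract solutions that violate a single cap (substitute x_i' = x_i − (cap_i+1)): x_1 ≥ 7 gives C(8,2) = 28; x_2 ≥ 9 gives C(6,2) = 15; x_3 ≥ 6 gives C(9,2) = 36. Together 79.
Add back pairs where two caps are both exceeded: 0 + 1 + 0 = 1.
By inclusion–exclusion the count is 105 − 79 + 1 = 27.

27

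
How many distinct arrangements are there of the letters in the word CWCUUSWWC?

Letter multiplicities in CWCUUSWWC: C×3, S×1, U×2, W×3.
The number of distinct arrangements is 9!/(3!·3!·2!) = 362880/72 = 5040.

5040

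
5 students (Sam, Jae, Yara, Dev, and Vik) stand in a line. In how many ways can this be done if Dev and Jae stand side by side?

Place the 3 others and the Dev-Jae pair as 4 objects in a line; the pair has 2 internal arrangements.
So the count is 2·(4)! = 48.

48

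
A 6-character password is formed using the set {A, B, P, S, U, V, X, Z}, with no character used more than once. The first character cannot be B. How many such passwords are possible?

17640

The first character has 8−1 = 7 choices (anything except B).
The remaining 5 characters are filled from the other 7 symbols without repetition: 7 × 6 × 5 × 4 × 3 = 2520.
Total: 7 × 2520 = 17640.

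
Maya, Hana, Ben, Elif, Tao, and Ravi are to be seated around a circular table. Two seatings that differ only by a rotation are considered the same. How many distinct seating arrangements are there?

Fix one person's seat to break rotational symmetry; the remaining 5 people can be arranged in (5)! = 120 ways.

120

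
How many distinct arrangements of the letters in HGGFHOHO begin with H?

630

With the first slot taken by H, it remains to arrange the other 7 letters (GGFHOHO).
Those 7 letters have G appearing twice, H appearing twice, and O appearing twice, giving (7)!/(2!·2!·2!) = 630.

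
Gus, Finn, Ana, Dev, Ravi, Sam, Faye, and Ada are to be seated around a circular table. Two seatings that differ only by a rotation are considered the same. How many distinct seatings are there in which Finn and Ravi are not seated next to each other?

3600

All circular seatings of 8 people number (7)! = 5040.
Seatings with Finn beside Ravi: treat them as a block with 2 internal orders, giving 2 × (6)! = 1440.
Subtracting, 5040 − 1440 = 3600.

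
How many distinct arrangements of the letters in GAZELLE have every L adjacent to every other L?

360

Treat the 2 copies of L as a single block. The multiset to arrange is then {LL, A, E, E, G, Z}, 6 items in all.
That gives (6)!/(2!) = 360 arrangements.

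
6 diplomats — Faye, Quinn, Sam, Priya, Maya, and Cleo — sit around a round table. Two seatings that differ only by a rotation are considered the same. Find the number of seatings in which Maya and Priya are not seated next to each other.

All circular seatings of 6 people number (5)! = 120.
Seatings with Maya beside Priya: treat them as a block with 2 internal orders, giving 2 × (4)! = 48.
Subtracting, 120 − 48 = 72.

72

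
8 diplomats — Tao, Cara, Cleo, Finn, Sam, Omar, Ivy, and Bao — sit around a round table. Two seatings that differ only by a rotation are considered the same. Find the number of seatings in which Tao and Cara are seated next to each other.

1440

Glue Tao and Cara into a block (2 internal orders). Seating 7 units around a circle gives (6)! arrangements.
So 2 × (6)! = 2 × 720 = 1440.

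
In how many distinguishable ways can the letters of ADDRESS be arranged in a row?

1260

Letter multiplicities in ADDRESS: A×1, D×2, E×1, R×1, S×2.
So there are 7! / (2!·2!) = 1260 distinguishable arrangements.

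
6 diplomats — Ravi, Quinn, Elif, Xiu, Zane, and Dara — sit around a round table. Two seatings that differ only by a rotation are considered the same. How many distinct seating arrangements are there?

Around a circle, 6 distinct people have 6!/6 = (5)! = 120 rotationally distinct seatings.

120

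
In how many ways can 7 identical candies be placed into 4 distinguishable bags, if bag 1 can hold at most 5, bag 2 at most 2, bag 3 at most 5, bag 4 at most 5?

73

Ignoring the caps, the number of non-negative solutions to x_1+…+x_4 = 7 is C(10,3) = 120.
Subtract solutions that violate a single cap (substitute x_i' = x_i − (cap_i+1)): x_1 ≥ 6 gives C(4,3) = 4; x_2 ≥ 3 gives C(7,3) = 35; x_3 ≥ 6 gives C(4,3) = 4; x_4 ≥ 6 gives C(4,3) = 4. Together 47.
No two caps can be exceeded simultaneously, so the pair terms are all 0.
By inclusion–exclusion the count is 120 − 47 + 0 = 73.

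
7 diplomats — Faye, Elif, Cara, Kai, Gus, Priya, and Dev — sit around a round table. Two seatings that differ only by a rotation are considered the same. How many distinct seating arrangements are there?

720

Seat Faye anywhere (absorbing the rotational symmetry), then permute the other 6: (6)! = 720.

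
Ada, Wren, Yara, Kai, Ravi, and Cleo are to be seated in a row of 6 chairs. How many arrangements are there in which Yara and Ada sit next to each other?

240

Treat {Yara, Ada} as a single unit. There are 5 units to order, and the pair itself can be ordered 2 ways.
That gives 2 × 5! = 2 × 120 = 240.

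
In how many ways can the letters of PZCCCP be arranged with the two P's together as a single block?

20

Treat the 2 copies of P as a single block. The multiset to arrange is then {PP, C, C, C, Z}, 5 items in all.
That gives (5)!/(3!) = 20 arrangements.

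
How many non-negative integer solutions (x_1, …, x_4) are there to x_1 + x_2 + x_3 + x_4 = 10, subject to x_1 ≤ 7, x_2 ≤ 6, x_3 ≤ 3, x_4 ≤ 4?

120

By stars and bars, unrestricted non-negative solutions to x_1+…+x_4 = 10 number C(10+3,3) = 286.
Subtract solutions that violate a single cap (substitute x_i' = x_i − (cap_i+1)): x_1 ≥ 8 gives C(5,3) = 10; x_2 ≥ 7 gives C(6,3) = 20; x_3 ≥ 4 gives C(9,3) = 84; x_4 ≥ 5 gives C(8,3) = 56. Together 170.
Add back pairs where two caps are both exceeded: 0 + 0 + 0 + 0 + 0 + 4 = 4.
By inclusion–exclusion the count is 286 − 170 + 4 = 120.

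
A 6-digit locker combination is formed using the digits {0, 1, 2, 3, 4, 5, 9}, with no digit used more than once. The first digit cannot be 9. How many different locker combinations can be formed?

4320

The first digit has 7−1 = 6 choices (anything except 9).
The remaining 5 digits are filled from the other 6 symbols without repetition: 6 × 5 × 4 × 3 × 2 = 720.
Total: 6 × 720 = 4320.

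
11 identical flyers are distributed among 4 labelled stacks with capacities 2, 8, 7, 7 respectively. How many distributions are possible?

Without the upper bounds there are C(14,3) = 364 ways to split 11 among 4 stacks.
Subtract solutions that violate a single cap (substitute x_i' = x_i − (cap_i+1)): x_1 ≥ 3 gives C(11,3) = 165; x_2 ≥ 9 gives C(5,3) = 10; x_3 ≥ 8 gives C(6,3) = 20; x_4 ≥ 8 gives C(6,3) = 20. Together 215.
Add back pairs where two caps are both exceeded: 0 + 1 + 1 + 0 + 0 + 0 = 2.
By inclusion–exclusion the count is 364 − 215 + 2 = 151.

151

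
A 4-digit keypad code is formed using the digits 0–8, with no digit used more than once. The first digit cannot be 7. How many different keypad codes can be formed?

The first digit has 9−1 = 8 choices (anything except 7).
The remaining 3 digits are filled from the other 8 symbols without repetition: 8 × 7 × 6 = 336.
Total: 8 × 336 = 2688.

2688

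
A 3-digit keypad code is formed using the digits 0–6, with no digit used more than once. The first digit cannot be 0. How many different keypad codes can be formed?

180

The first digit has 7−1 = 6 choices (anything except 0).
The remaining 2 digits are filled from the other 6 symbols without repetition: 6 × 5 = 30.
Total: 6 × 30 = 180.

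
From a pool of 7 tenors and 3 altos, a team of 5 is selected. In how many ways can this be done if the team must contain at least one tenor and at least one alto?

231

With no constraint there are C(10,5) = 252 possible selections.
Selections missing a whole group: no tenors → C(3,5) = 0; no altos → C(7,5) = 21.
Both groups omitted at once is impossible, so 252 − 21 = 231.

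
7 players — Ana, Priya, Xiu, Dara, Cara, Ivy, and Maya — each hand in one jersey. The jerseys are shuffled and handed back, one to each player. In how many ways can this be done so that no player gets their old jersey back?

1854

Let Aᵢ be the assignments in which player i gets their old jersey. We want the size of the complement of A₁∪…∪A_7.
By inclusion–exclusion this is Σ_{j=0}^{7} (−1)^j C(7,j)·(7−j)!.
Computing: 5040 − 5040 + 2520 − 840 + 210 − 42 + 7 − 1 = 1854.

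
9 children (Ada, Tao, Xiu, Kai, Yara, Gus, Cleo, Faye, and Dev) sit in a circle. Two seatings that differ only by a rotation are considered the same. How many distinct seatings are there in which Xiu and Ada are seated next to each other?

Glue Xiu and Ada into a block (2 internal orders). Seating 8 units around a circle gives (7)! arrangements.
So 2 × (7)! = 2 × 5040 = 10080.

10080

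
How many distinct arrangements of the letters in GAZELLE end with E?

360

Fix E in the last position and arrange the remaining 6 letters.
Those 6 letters have L appearing twice, giving (6)!/(2!) = 360.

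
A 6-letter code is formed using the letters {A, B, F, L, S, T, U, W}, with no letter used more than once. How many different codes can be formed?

With no repetition, fill the 6 letters in order: 8 choices, then 7, down to 3.
8 × 7 × 6 × 5 × 4 × 3 = 20160.

20160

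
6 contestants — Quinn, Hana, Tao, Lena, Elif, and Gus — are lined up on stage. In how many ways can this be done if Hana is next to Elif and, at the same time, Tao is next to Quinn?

96

Treat {Hana,Elif} as one block (2 orders) and {Tao,Quinn} as another (2 orders).
That leaves 4 units to arrange: 2 × 2 × 4! = 4 × 24 = 96.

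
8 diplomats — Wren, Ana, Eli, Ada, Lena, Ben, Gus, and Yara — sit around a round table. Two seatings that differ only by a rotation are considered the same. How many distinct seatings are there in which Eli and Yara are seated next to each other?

1440

Glue Eli and Yara into a block (2 internal orders). Seating 7 units around a circle gives (6)! arrangements.
So 2 × (6)! = 2 × 720 = 1440.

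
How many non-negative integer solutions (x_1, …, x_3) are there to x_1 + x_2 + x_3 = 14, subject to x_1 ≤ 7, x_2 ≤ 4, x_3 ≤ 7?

Ignoring the caps, the number of non-negative solutions to x_1+…+x_3 = 14 is C(16,2) = 120.
Subtract solutions that violate a single cap (substitute x_i' = x_i − (cap_i+1)): x_1 ≥ 8 gives C(8,2) = 28; x_2 ≥ 5 gives C(11,2) = 55; x_3 ≥ 8 gives C(8,2) = 28. Together 111.
Add back pairs where two caps are both exceeded: 3 + 0 + 3 = 6.
By inclusion–exclusion the count is 120 − 111 + 6 = 15.

15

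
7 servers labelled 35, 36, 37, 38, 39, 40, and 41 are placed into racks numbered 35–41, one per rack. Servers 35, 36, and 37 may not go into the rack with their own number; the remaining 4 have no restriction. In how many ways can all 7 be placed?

3216

Let Aᵢ (for i ∈ {35, 36, 37}) be the placements that put server i in its forbidden rack. Any j of these fix j positions, leaving (7−j)! ways to fill the rest, and there are C(3,j) ways to pick which j.
By inclusion–exclusion, the number of valid placements is Σ_{j=0}^{3} (−1)^j C(3,j)·(7−j)!.
Computing: 5040 − 2160 + 360 − 24 = 3216.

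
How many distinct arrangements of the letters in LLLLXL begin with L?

With the first slot taken by L, it remains to arrange the other 5 letters (LLLXL).
Those 5 letters have L appearing 4 times, giving (5)!/(4!) = 5.

5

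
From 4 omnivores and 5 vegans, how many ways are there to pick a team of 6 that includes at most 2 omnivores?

34

Split by how many omnivores are chosen (0 through 2).
Sum: C(4,0)·C(5,6) + C(4,1)·C(5,5) + C(4,2)·C(5,4) = 0 + 4 + 30 = 34.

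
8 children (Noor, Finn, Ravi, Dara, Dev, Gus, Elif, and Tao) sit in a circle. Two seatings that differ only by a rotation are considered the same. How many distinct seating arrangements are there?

Around a circle, 8 distinct people have 8!/8 = (7)! = 5040 rotationally distinct seatings.

5040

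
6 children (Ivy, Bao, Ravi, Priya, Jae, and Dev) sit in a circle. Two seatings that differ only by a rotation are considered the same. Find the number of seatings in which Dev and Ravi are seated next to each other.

Treat {Dev, Ravi} as one unit (2 internal orders) and seat the resulting 5 units around the table: (4)! circular arrangements.
So 2 × (4)! = 2 × 24 = 48.

48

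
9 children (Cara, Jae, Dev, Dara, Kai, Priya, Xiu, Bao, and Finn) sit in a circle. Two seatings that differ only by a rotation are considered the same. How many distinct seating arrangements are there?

40320

Seat Cara anywhere (absorbing the rotational symmetry), then permute the other 8: (8)! = 40320.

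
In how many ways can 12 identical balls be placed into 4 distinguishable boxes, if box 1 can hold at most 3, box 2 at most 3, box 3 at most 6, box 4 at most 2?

10

Without the upper bounds there are C(15,3) = 455 ways to split 12 among 4 boxes.
Subtract solutions that violate a single cap (substitute x_i' = x_i − (cap_i+1)): x_1 ≥ 4 gives C(11,3) = 165; x_2 ≥ 4 gives C(11,3) = 165; x_3 ≥ 7 gives C(8,3) = 56; x_4 ≥ 3 gives C(12,3) = 220. Together 606.
Add back pairs where two caps are both exceeded: 35 + 4 + 56 + 4 + 56 + 10 = 165.
Subtract triples: 0 + 4 + 0 + 0 = 4.
By inclusion–exclusion the count is 455 − 606 + 165 − 4 = 10.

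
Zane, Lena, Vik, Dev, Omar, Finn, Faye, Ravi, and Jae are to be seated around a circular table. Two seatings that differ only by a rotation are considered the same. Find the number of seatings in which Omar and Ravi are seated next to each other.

10080

Treat {Omar, Ravi} as one unit (2 internal orders) and seat the resulting 8 units around the table: (7)! circular arrangements.
So 2 × (7)! = 2 × 5040 = 10080.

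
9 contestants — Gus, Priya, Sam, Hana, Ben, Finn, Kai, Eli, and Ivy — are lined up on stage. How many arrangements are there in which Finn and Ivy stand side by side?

Glue Finn and Ivy into one block (2 internal orders), leaving 8 units to arrange in a row.
So the count is 2·(8)! = 80640.

80640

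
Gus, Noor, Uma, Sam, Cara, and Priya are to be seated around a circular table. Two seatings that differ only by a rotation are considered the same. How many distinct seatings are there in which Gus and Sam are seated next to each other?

Treat {Gus, Sam} as one unit (2 internal orders) and seat the resulting 5 units around the table: (4)! circular arrangements.
So 2 × (4)! = 2 × 24 = 48.

48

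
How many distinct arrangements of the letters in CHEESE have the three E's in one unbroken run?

Treat the 3 copies of E as a single block. The multiset to arrange is then {EEE, C, H, S}, 4 items in all.
All 4 items are distinct, so there are (4)! = 24 arrangements.

24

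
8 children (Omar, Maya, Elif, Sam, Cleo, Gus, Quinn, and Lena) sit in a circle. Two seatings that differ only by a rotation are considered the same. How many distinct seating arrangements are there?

5040

Around a circle, 8 distinct people have 8!/8 = (7)! = 5040 rotationally distinct seatings.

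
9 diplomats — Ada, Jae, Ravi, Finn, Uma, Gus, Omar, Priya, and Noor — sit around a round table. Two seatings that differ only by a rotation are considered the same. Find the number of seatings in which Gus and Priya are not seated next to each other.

30240

All circular seatings of 9 people number (8)! = 40320.
Seatings with Gus beside Priya: treat them as a block with 2 internal orders, giving 2 × (7)! = 10080.
Subtracting, 40320 − 10080 = 30240.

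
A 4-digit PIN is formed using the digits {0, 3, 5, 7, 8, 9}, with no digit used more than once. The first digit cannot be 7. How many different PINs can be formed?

The first digit has 6−1 = 5 choices (anything except 7).
The remaining 3 digits are filled from the other 5 symbols without repetition: 5 × 4 × 3 = 60.
Total: 5 × 60 = 300.

300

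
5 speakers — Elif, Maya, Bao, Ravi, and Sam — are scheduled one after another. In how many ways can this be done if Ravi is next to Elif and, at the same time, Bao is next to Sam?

Treat {Ravi,Elif} as one block (2 orders) and {Bao,Sam} as another (2 orders).
That leaves 3 units to arrange: 2 × 2 × 3! = 4 × 6 = 24.

24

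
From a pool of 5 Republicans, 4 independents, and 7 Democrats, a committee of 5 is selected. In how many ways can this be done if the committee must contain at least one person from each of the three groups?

With no constraint there are C(16,5) = 4368 possible selections.
Selections missing a whole group: no Republicans → C(11,5) = 462; no independents → C(12,5) = 792; no Democrats → C(9,5) = 126.
Add back selections omitting two groups (i.e. drawn from a single group): C(5,5) + C(4,5) + C(7,5) = 22.
By inclusion–exclusion: 4368 − 1380 + 22 = 3010.

3010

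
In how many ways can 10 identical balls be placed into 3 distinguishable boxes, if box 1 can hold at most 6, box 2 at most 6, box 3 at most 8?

43

By stars and bars, unrestricted non-negative solutions to x_1+…+x_3 = 10 number C(10+2,2) = 66.
Subtract solutions that violate a single cap (substitute x_i' = x_i − (cap_i+1)): x_1 ≥ 7 gives C(5,2) = 10; x_2 ≥ 7 gives C(5,2) = 10; x_3 ≥ 9 gives C(3,2) = 3. Together 23.
No two caps can be exceeded simultaneously, so the pair terms are all 0.
By inclusion–exclusion the count is 66 − 23 + 0 = 43.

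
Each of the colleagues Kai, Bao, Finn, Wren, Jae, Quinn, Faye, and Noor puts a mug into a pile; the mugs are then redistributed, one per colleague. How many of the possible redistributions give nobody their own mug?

14833

Count assignments avoiding every fixed point. For any j of the 8 colleagues fixed to their own mug, the other 8−j can be arranged in (8−j)! ways.
By inclusion–exclusion this is Σ_{j=0}^{8} (−1)^j C(8,j)·(8−j)!.
Computing: 40320 − 40320 + 20160 − 6720 + 1680 − 336 + 56 − 8 + 1 = 14833.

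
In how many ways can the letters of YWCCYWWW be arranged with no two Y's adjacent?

315

There are 8!/(4!·2!·2!) = 420 arrangements of YWCCYWWW in total.
Arrangements with the Y's together: treat YY as one letter, giving (7)!/(4!·2!) = 105.
Hence 420 − 105 = 315.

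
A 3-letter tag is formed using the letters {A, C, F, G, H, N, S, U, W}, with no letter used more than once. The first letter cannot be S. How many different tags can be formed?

448

The first letter has 9−1 = 8 choices (anything except S).
The remaining 2 letters are filled from the other 8 symbols without repetition: 8 × 7 = 56.
Total: 8 × 56 = 448.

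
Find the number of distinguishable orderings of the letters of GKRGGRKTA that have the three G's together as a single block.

Treat the 3 copies of G as a single block. The multiset to arrange is then {GGG, A, K, K, R, R, T}, 7 items in all.
That gives (7)!/(2!·2!) = 1260 arrangements.

1260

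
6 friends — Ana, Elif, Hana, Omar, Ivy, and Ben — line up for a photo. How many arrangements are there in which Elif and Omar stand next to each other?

240

Treat {Elif, Omar} as a single unit. There are 5 units to order, and the pair itself can be ordered 2 ways.
That gives 2 × 5! = 2 × 120 = 240.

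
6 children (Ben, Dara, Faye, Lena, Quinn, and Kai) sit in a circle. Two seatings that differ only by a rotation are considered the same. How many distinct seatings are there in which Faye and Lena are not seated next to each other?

All circular seatings of 6 people number (5)! = 120.
Those with Faye next to Lena: fuse the pair into one unit and seat 5 units around a circle — 2·(4)! = 48.
Subtracting, 120 − 48 = 72.

72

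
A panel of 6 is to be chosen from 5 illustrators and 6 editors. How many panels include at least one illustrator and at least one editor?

461

Unrestricted: C(11,6) = 462 ways to pick any 6 of the 11.
Subtract selections that omit an entire group: no illustrators → C(6,6) = 1; no editors → C(5,6) = 0.
Both groups omitted at once is impossible, so 462 − 1 = 461.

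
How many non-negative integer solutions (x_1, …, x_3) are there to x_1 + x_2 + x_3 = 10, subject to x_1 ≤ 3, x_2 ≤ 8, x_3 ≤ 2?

9

Without the upper bounds there are C(12,2) = 66 ways to split 10 among 3 variables.
Subtract solutions that violate a single cap (substitute x_i' = x_i − (cap_i+1)): x_1 ≥ 4 gives C(8,2) = 28; x_2 ≥ 9 gives C(3,2) = 3; x_3 ≥ 3 gives C(9,2) = 36. Together 67.
Add back pairs where two caps are both exceeded: 0 + 10 + 0 = 10.
By inclusion–exclusion the count is 66 − 67 + 10 = 9.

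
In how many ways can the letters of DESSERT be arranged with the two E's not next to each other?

There are 7!/(2!·2!) = 1260 arrangements of DESSERT in total.
If the two E's are adjacent, glue them into one block, leaving 6 items to arrange: (6)!/(2!) = 360 ways.
Subtracting, 1260 − 360 = 900 arrangements keep the E's apart.

900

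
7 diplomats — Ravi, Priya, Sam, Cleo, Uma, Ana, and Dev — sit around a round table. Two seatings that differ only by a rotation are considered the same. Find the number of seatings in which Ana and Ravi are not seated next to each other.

All circular seatings of 7 people number (6)! = 720.
Seatings with Ana beside Ravi: treat them as a block with 2 internal orders, giving 2 × (5)! = 240.
Subtracting, 720 − 240 = 480.

480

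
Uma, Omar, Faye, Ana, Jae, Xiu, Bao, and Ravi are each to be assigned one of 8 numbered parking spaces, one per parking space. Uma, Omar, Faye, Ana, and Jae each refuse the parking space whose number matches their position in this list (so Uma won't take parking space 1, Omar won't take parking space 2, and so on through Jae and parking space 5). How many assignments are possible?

Let Aᵢ (for 1 ≤ i ≤ 5) be the placements that put person i in their forbidden parking space. Any j of these fix j positions, leaving (8−j)! ways to fill the rest, and there are C(5,j) ways to pick which j.
By inclusion–exclusion, the number of valid placements is Σ_{j=0}^{5} (−1)^j C(5,j)·(8−j)!.
Computing: 40320 − 25200 + 7200 − 1200 + 120 − 6 = 21234.

21234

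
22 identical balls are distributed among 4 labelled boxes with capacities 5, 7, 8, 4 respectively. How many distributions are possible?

Ignoring the caps, the number of non-negative solutions to x_1+…+x_4 = 22 is C(25,3) = 2300.
Subtract solutions that violate a single cap (substitute x_i' = x_i − (cap_i+1)): x_1 ≥ 6 gives C(19,3) = 969; x_2 ≥ 8 gives C(17,3) = 680; x_3 ≥ 9 gives C(16,3) = 560; x_4 ≥ 5 gives C(20,3) = 1140. Together 3349.
Add back pairs where two caps are both exceeded: 165 + 120 + 364 + 56 + 220 + 165 = 1090.
Subtract triples: 0 + 20 + 10 + 1 = 31.
By inclusion–exclusion the count is 2300 − 3349 + 1090 − 31 = 10.

10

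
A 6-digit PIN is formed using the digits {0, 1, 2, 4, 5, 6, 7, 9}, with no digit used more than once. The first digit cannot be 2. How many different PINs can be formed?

The first digit has 8−1 = 7 choices (anything except 2).
The remaining 5 digits are filled from the other 7 symbols without repetition: 7 × 6 × 5 × 4 × 3 = 2520.
Total: 7 × 2520 = 17640.

17640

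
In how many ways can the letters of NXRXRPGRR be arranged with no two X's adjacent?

There are 9!/(4!·2!) = 7560 arrangements of NXRXRPGRR in total.
Arrangements with the X's together: treat XX as one letter, giving (8)!/(4!) = 1680.
Subtracting, 7560 − 1680 = 5880 arrangements keep the X's apart.

5880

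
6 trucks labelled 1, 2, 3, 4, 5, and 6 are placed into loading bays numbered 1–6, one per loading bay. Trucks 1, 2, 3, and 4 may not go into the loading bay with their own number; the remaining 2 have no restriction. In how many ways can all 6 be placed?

362

Let Aᵢ (for 1 ≤ i ≤ 4) be the placements that put truck i in its forbidden loading bay. Any j of these fix j positions, leaving (6−j)! ways to fill the rest, and there are C(4,j) ways to pick which j.
By inclusion–exclusion, the number of valid placements is Σ_{j=0}^{4} (−1)^j C(4,j)·(6−j)!.
Computing: 720 − 480 + 144 − 24 + 2 = 362.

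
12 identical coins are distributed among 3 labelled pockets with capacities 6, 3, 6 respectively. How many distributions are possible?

10

Without the upper bounds there are C(14,2) = 91 ways to split 12 among 3 pockets.
Subtract solutions that violate a single cap (substitute x_i' = x_i − (cap_i+1)): x_1 ≥ 7 gives C(7,2) = 21; x_2 ≥ 4 gives C(10,2) = 45; x_3 ≥ 7 gives C(7,2) = 21. Together 87.
Add back pairs where two caps are both exceeded: 3 + 0 + 3 = 6.
By inclusion–exclusion the count is 91 − 87 + 6 = 10.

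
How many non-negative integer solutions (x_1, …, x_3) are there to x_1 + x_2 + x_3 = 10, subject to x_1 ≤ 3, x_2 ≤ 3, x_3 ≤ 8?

13

Without the upper bounds there are C(12,2) = 66 ways to split 10 among 3 variables.
Subtract solutions that violate a single cap (substitute x_i' = x_i − (cap_i+1)): x_1 ≥ 4 gives C(8,2) = 28; x_2 ≥ 4 gives C(8,2) = 28; x_3 ≥ 9 gives C(3,2) = 3. Together 59.
Add back pairs where two caps are both exceeded: 6 + 0 + 0 = 6.
By inclusion–exclusion the count is 66 − 59 + 6 = 13.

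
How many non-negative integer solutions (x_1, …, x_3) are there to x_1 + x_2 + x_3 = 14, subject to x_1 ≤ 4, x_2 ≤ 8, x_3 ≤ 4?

6

Without the upper bounds there are C(16,2) = 120 ways to split 14 among 3 variables.
Subtract solutions that violate a single cap (substitute x_i' = x_i − (cap_i+1)): x_1 ≥ 5 gives C(11,2) = 55; x_2 ≥ 9 gives C(7,2) = 21; x_3 ≥ 5 gives C(11,2) = 55. Together 131.
Add back pairs where two caps are both exceeded: 1 + 15 + 1 = 17.
By inclusion–exclusion the count is 120 − 131 + 17 = 6.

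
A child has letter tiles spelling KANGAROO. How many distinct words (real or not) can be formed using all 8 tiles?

10080

Letter multiplicities in KANGAROO: A×2, G×1, K×1, N×1, O×2, R×1.
Dividing 8! = 40320 by 2!·2! = 4 for the repeated letters gives 10080.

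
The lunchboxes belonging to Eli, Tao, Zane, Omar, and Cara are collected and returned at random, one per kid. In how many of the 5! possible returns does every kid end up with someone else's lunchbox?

44

Let Aᵢ be the assignments in which kid i gets their own lunchbox. We want the size of the complement of A₁∪…∪A_5.
By inclusion–exclusion this is Σ_{j=0}^{5} (−1)^j C(5,j)·(5−j)!.
Computing: 120 − 120 + 60 − 20 + 5 − 1 = 44.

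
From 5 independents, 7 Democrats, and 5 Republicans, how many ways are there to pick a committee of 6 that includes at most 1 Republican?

4884

Split by how many Republicans are chosen (0 through 1).
Sum: C(5,0)·C(12,6) + C(5,1)·C(12,5) = 924 + 3960 = 4884.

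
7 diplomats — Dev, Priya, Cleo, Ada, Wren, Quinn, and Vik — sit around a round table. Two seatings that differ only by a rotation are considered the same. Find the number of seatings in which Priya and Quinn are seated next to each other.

240

Glue Priya and Quinn into a block (2 internal orders). Seating 6 units around a circle gives (5)! arrangements.
So 2 × (5)! = 2 × 120 = 240.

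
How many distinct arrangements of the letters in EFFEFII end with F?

90

With the last slot taken by F, it remains to arrange the other 6 letters (EFEFII).
Those 6 letters have E appearing twice, F appearing twice, and I appearing twice, giving (6)!/(2!·2!·2!) = 90.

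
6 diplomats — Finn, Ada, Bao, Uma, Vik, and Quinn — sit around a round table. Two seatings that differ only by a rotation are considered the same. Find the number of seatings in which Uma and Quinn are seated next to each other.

48

Treat {Uma, Quinn} as one unit (2 internal orders) and seat the resulting 5 units around the table: (4)! circular arrangements.
So 2 × (4)! = 2 × 24 = 48.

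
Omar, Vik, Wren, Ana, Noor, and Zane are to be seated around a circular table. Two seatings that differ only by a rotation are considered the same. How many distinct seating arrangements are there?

Fix one person's seat to break rotational symmetry; the remaining 5 people can be arranged in (5)! = 120 ways.

120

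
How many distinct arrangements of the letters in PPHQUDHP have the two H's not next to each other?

There are 8!/(3!·2!) = 3360 arrangements of PPHQUDHP in total.
If the two H's are adjacent, glue them into one block, leaving 7 items to arrange: (7)!/(3!) = 840 ways.
Subtracting, 3360 − 840 = 2520 arrangements keep the H's apart.

2520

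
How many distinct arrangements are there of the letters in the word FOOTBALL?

The 8 letters of FOOTBALL have repeats: L appearing twice and O appearing twice.
The number of distinct arrangements is 8!/(2!·2!) = 40320/4 = 10080.

10080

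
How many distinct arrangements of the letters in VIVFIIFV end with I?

Fix I in the last position and arrange the remaining 7 letters.
Those 7 letters have F appearing twice, I appearing twice, and V appearing 3 times, giving (7)!/(3!·2!·2!) = 210.

210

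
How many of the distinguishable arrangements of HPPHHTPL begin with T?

Fix T in the first position and arrange the remaining 7 letters.
Those 7 letters have H appearing 3 times and P appearing 3 times, giving (7)!/(3!·3!) = 140.

140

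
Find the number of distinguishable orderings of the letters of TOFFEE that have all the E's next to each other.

Treat the 2 copies of E as a single block. The multiset to arrange is then {EE, F, F, O, T}, 5 items in all.
That gives (5)!/(2!) = 60 arrangements.

60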